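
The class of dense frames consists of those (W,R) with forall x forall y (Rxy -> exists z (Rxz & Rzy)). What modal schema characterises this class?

□□s → □s

This is density; the standard corresponding axiom is C4: □□s → □s.
Suppose □□s→□s is valid. Take Rxy and set V(s)={w : xR²w}. Then □□s at x, so □s at x, so s at y, i.e. ∃z(Rxz∧Rzy).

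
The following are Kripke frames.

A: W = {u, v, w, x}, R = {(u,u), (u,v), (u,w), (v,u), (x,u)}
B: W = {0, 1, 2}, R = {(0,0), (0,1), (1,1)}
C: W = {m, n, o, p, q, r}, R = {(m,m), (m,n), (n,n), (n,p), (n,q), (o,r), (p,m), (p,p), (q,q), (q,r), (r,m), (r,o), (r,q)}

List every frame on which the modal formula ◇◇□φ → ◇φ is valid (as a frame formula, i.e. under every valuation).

B

This is the axiom for a generalized confluence (Geach) condition; its first-order frame correspondent is ∀x ∀y (xR²y → ∃w (yRw ∧ xRw)).
A: fails — uR²w but no t with wRt and uRt.
B: holds.
C: fails — mR²q but no w with qRw and mRw.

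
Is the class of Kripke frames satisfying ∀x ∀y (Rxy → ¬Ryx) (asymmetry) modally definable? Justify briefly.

Modal frame validity is preserved under surjective bounded morphisms.
The 3-cycle (worlds s,t,u with s→t→u→s) is asymmetric. Mapping every world to a single reflexive point • is a surjective bounded morphism, and the reflexive point is not asymmetric (R•• but asymmetry requires ¬R••).
So no modal formula (or set of formulas) defines exactly the asymmetric frames.

No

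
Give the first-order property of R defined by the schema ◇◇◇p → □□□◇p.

This is a Sahlqvist (Geach-type) schema ◇^3□^0p → □^3◇^1p.
Minimal-valuation argument: fix x; take any y with xR^3y and any z with xR^3z. Set V(p) to the set of worlds R-reachable from y in exactly 0 steps. Then □^0p holds at y, so the antecedent holds at x; validity forces ◇^1p at z, giving a w with zR^1w and yR^0w.
First-order correspondent: ∀x ∀y ∀z ((xR³y ∧ xR³z) → ∃w (y = w ∧ zRw)).

∀x ∀y ∀z ((xR³y ∧ xR³z) → ∃w (y = w ∧ zRw))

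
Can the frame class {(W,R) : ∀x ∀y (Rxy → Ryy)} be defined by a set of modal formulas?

The condition is shift-reflexivity. A defining modal formula is □(□p → p).
Suppose □(□p→p) is valid. Take Rxy and set V(p)={w : Ryw}. Then at y, □p holds; since □(□p→p) at x, □p→p at y, so p at y, i.e. Ryy.

Definable; □(□p → p) defines it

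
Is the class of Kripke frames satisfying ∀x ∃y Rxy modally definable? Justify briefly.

Definable; □q → ◇q defines it

Yes: it is seriality, defined by the D schema □q → ◇q.
Suppose □q→◇q is valid. At any x set V(q)=W. Then □q at x, so ◇q at x, so x has a successor.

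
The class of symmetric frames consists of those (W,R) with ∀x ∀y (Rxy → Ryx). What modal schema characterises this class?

s → □◇s

A defining formula is s → □◇s (the B axiom).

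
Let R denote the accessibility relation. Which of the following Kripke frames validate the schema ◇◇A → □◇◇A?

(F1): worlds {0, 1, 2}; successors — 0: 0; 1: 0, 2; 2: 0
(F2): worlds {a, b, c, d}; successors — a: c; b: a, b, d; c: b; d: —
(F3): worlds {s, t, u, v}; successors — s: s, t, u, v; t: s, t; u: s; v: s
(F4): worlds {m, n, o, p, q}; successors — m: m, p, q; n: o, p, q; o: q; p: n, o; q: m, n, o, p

(F1), (F3)

Frame correspondent (Sahlqvist): ∀x ∀y ∀z ((xR²y ∧ xRz) → ∃w (y = w ∧ zR²w)) — i.e. a generalized confluence (Geach) condition.
(F1): ✓.
(F2): fails — bR²a, bRa but no w with a=w and aR²w.
(F3): ✓.
(F4): fails — mR²m, mRp but no w with m=w and pR²w.
Valid on: (F1), (F3).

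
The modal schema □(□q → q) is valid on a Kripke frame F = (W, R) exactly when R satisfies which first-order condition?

Shift-reflexivity

Suppose □(□q→q) is valid. Take Rxy and set V(q)={w : Ryw}. Then at y, □q holds; since □(□q→q) at x, □q→q at y, so q at y, i.e. Ryy.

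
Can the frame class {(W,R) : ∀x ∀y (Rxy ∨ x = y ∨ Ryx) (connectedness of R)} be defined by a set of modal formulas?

Not definable by any modal formula

Any modally definable frame class is closed under disjoint unions.
Take 4 disjoint single-world reflexive frames: each is trivially connected, but their disjoint union has 4 worlds with no edge between distinct components, so it is not connected.
So the class is not modally definable.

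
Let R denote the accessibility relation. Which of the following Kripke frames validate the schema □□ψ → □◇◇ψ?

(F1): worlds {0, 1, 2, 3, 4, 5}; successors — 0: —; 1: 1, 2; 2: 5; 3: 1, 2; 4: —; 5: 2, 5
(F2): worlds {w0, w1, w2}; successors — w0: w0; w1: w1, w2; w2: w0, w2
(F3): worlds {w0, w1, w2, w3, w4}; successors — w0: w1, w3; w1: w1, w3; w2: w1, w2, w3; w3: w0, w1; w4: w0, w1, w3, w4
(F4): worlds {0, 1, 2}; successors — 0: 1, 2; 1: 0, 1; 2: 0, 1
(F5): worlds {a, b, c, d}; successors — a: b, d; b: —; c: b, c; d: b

(F1), (F2), (F3), (F4)

Frame correspondent (Sahlqvist): ∀x ∀z (xRz → ∃w (xR²w ∧ zR²w)) — i.e. a generalized confluence (Geach) condition.
(F1): ✓.
(F2): ✓.
(F3): ✓.
(F4): ✓.
(F5): fails — aRb but no w with aR²w and bR²w.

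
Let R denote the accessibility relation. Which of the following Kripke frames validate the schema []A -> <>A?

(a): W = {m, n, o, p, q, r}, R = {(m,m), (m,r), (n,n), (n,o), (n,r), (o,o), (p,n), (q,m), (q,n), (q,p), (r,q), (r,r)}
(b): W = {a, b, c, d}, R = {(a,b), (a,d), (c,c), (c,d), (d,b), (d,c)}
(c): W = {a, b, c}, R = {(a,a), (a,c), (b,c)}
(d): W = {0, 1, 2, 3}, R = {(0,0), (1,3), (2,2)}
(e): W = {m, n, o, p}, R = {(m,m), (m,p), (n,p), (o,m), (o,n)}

Frame correspondent (Sahlqvist): forall x exists y Rxy — i.e. seriality.
(a): ✓.
(b): fails — world b has no successor.
(c): fails — world c has no successor.
(d): fails — world 3 has no successor.
(e): fails — world p has no successor.
Valid on: (a).

(a)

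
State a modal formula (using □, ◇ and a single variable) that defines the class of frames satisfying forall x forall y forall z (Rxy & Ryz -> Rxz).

□ψ → □□ψ

This is transitivity; the standard corresponding axiom is 4: □ψ → □□ψ.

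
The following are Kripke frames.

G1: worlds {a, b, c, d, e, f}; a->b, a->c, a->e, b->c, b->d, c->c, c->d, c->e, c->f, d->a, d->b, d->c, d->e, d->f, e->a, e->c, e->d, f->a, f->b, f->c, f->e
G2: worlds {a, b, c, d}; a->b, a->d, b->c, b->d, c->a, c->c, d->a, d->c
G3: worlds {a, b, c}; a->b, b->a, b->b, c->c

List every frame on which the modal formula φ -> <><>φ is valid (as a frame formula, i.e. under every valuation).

G1, G3

This is the axiom for a generalized confluence (Geach) condition; its first-order frame correspondent is forall x exists w (x = w & x R^2 w).
G1: condition met.
G2: fails — at b but no w with b=w and bR²w.
G3: condition met.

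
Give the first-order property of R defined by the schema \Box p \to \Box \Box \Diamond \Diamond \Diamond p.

\forall x \forall z (x R^2 z \to \exists w (xRw \wedge z R^3 w))

This is a Sahlqvist (Geach-type) schema ◇^0□^1p → □^2◇^3p.
Minimal-valuation argument: fix x; take any y with xR^0y and any z with xR^2z. Set V(p) to the set of worlds R-reachable from y in exactly 1 step. Then □^1p holds at y, so the antecedent holds at x; validity forces ◇^3p at z, giving a w with zR^3w and yR^1w.
First-order correspondent: \forall x \forall z (x R^2 z \to \exists w (xRw \wedge z R^3 w)).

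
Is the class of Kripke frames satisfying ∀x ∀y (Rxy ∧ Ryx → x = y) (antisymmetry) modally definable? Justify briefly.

Any modally definable frame class is closed under surjective bounded morphisms.
The 6-cycle (worlds 0,1,2,3,4,5 with 0→1→2→3→4→5→0) is antisymmetric. Sending even-indexed worlds to • and odd-indexed worlds to ∘ is a surjective bounded morphism onto the two-world frame with •↔∘, which is not antisymmetric.
Hence antisymmetry is not modally definable.

No — not modally definable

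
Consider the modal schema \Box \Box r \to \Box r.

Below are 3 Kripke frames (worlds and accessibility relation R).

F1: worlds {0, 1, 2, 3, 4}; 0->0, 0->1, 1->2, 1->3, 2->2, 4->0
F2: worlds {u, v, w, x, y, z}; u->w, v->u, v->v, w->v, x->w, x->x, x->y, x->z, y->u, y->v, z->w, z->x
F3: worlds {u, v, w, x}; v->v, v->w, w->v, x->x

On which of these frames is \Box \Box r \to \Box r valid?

Frame correspondent (Sahlqvist): \forall x \forall y (Rxy \to \exists z (Rxz \wedge Rzy)) — i.e. density.
F1: fails — R13 but no z with R1z and Rz3.
F2: fails — Ruw but no t with Rut and Rtw.
F3: satisfies the condition.

F3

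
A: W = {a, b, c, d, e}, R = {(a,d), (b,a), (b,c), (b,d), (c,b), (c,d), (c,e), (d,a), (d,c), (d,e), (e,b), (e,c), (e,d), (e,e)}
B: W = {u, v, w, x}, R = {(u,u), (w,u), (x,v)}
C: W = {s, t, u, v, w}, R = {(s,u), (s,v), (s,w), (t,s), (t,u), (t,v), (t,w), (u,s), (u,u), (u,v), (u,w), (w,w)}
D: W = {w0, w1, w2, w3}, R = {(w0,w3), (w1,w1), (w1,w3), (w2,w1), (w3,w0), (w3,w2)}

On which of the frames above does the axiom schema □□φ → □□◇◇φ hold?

A, B

Frame correspondent (Sahlqvist): ∀x ∀z (xR²z → ∃w (xR²w ∧ zR²w)) — i.e. a generalized confluence (Geach) condition.
A: satisfies the condition.
B: satisfies the condition.
C: fails — sR²v but no w* with sR²w* and vR²w*.
D: fails — w0R²w2 but no w with w0R²w and w2R²w.
Valid on: A, B.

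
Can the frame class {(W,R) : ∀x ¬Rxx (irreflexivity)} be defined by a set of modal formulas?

Not definable by any modal formula

Modal frame validity is preserved under surjective bounded morphisms.
The 4-cycle (worlds w0,w1,w2,w3 with w0→w1→w2→w3→w0) is irreflexive, and the map sending every world to a single reflexive point • is a surjective bounded morphism (forth: every edge maps to (•,•); back: every world has a successor). So any modal formula valid on the 4-cycle is also valid on the reflexive point, which is not irreflexive.
So no modal formula (or set of formulas) defines exactly the irreflexive frames.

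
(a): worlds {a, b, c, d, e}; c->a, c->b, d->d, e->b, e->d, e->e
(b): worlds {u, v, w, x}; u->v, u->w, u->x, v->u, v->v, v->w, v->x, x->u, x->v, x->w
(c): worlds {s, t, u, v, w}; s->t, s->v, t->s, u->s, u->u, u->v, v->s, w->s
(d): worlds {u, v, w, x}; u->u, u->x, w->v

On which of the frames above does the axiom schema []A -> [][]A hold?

(a), (d)

Frame correspondent (Sahlqvist): forall x forall y forall z (Rxy & Ryz -> Rxz) — i.e. transitivity.
(a): ✓.
(b): fails — Ruv and Rvu but not Ruu.
(c): fails — Rus and Rst but not Rut.
(d): ✓.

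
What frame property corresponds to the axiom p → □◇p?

Suppose p→□◇p is valid. Take Rxy and set V(p)={x}. Then p at x, so □◇p at x, so ◇p at y, so some z with Ryz has p; z=x, i.e. Ryx.

symmetry: ∀x ∀y (Rxy → Ryx)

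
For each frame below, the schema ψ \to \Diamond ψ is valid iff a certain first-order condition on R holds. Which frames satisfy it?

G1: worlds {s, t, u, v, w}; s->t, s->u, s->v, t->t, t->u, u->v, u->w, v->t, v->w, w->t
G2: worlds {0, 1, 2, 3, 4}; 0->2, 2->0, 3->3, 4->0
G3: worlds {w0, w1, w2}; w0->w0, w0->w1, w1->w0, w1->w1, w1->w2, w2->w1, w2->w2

The schema corresponds to reflexivity: \forall x Rxx.
G1: fails — world s does not see itself.
G2: fails — world 0 does not see itself.
G3: holds.
Valid on: G3.

G3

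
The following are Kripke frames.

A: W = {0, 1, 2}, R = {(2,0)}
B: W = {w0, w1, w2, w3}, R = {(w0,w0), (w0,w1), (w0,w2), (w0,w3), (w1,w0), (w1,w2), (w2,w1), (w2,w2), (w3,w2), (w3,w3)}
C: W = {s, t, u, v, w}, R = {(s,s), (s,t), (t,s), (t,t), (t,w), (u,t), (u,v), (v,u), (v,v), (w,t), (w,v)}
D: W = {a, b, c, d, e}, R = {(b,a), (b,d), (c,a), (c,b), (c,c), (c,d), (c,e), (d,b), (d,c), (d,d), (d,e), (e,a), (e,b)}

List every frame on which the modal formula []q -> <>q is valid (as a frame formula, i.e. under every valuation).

Frame correspondent (Sahlqvist): forall x exists y Rxy — i.e. seriality.
A: fails — world 0 has no successor.
B: ✓.
C: ✓.
D: fails — world a has no successor.
Valid on: B, C.

B, C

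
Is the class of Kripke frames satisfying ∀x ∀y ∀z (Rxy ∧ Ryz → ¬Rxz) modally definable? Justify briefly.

Not modally definable

If a class were modally definable it would be closed under surjective bounded morphisms (Goldblatt–Thomason).
The 7-cycle (worlds w0,w1,w2,w3,w4,w5,w6 with w0→w1→w2→w3→w4→w5→w6→w0) is intransitive. Mapping every world to a single reflexive point • is a surjective bounded morphism; the reflexive point is not intransitive (R••∧R•• but R••).
So no modal formula (or set of formulas) defines exactly the intransitive frames.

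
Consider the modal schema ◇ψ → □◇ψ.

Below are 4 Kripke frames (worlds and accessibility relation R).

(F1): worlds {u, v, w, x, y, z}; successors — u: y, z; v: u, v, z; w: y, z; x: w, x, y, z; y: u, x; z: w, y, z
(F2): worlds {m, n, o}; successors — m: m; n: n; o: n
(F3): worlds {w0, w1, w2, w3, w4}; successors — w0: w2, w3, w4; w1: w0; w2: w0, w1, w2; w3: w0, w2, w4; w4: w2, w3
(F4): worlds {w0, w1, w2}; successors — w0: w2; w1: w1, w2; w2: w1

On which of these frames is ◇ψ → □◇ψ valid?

(F2)

Frame correspondent (Sahlqvist): ∀x ∀y ∀z (Rxy ∧ Rxz → Ryz) — i.e. the Euclidean property.
(F1): fails — Ruy and Ruz but not Ryz.
(F2): holds.
(F3): fails — Rw0w4 and Rw0w4 but not Rw4w4.
(F4): fails — Rw0w2 and Rw0w2 but not Rw2w2.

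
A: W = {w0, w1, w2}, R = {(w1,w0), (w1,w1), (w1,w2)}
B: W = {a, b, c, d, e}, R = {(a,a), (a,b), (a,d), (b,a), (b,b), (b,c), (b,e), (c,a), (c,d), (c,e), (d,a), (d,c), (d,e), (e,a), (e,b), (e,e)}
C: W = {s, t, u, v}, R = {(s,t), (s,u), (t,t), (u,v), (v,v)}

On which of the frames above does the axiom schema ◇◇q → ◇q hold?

Frame correspondent (Sahlqvist): ∀x ∀y ∀z (Rxy ∧ Ryz → Rxz) — i.e. transitivity.
A: condition met.
B: fails — Rbc and Rcd but not Rbd.
C: fails — Rsu and Ruv but not Rsv.
Valid on: A.

A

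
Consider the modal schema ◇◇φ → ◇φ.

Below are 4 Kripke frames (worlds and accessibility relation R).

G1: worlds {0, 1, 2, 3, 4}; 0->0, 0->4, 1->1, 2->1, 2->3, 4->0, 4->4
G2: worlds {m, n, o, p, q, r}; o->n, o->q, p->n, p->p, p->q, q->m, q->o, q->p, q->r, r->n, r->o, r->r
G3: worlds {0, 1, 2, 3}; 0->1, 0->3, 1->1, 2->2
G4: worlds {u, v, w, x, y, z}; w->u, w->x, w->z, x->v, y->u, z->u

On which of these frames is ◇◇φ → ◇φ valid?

This is the axiom for transitivity; its first-order frame correspondent is ∀x ∀y ∀z (Rxy ∧ Ryz → Rxz).
G1: satisfies the condition.
G2: fails — Rqp and Rpn but not Rqn.
G3: satisfies the condition.
G4: fails — Rwx and Rxv but not Rwv.

G1, G3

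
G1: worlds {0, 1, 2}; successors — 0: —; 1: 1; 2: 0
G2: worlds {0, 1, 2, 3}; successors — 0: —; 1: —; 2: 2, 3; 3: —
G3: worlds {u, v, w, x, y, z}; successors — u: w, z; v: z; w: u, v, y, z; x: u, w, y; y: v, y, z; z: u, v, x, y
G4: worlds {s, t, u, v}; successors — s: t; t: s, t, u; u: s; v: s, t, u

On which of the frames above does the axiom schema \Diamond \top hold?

G3, G4

Frame correspondent (Sahlqvist): \forall x \exists y Rxy — i.e. seriality.
G1: fails — world 0 has no successor.
G2: fails — world 0 has no successor.
G3: satisfies the condition.
G4: satisfies the condition.
Valid on: G3, G4.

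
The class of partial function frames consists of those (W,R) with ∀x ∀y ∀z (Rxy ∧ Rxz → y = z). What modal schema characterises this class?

This is partial functionality; the standard corresponding axiom is CD: ◇p → □p.
Suppose ◇p→□p is valid. Take Rxy, Rxz and set V(p)={y}. Then ◇p at x, so □p at x, so p at z, i.e. z=y.

◇p → □p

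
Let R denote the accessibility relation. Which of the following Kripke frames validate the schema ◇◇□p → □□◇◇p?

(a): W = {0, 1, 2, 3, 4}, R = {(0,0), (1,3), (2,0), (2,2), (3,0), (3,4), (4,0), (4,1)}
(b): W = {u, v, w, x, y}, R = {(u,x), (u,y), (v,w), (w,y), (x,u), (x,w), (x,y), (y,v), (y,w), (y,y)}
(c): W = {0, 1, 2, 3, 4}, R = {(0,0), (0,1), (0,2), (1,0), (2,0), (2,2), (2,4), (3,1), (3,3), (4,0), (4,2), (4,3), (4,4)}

Frame correspondent (Sahlqvist): ∀x ∀y ∀z ((xR²y ∧ xR²z) → ∃w (yRw ∧ zR²w)) — i.e. a generalized confluence (Geach) condition.
(a): fails — 3R²1, 3R²0 but no w with 1Rw and 0R²w.
(b): fails — uR²v, uR²v but no t with vRt and vR²t.
(c): ✓.
Valid on: (c).

(c)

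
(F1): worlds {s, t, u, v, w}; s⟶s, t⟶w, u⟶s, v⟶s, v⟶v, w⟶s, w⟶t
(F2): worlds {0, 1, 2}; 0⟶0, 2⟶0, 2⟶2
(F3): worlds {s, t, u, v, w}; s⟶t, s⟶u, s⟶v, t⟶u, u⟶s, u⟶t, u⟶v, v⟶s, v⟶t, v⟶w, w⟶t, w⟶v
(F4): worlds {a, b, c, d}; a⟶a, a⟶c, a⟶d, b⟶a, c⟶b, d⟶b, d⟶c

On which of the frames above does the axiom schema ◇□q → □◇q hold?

The schema corresponds to convergence: ∀x ∀y ∀z (Rxy ∧ Rxz → ∃w (Ryw ∧ Rzw)).
(F1): fails — Rwt and Rws but t and s have no common successor.
(F2): holds.
(F3): fails — Rsv and Rst but v and t have no common successor.
(F4): fails — Raa and Rac but a and c have no common successor.
Valid on: (F2).

(F2)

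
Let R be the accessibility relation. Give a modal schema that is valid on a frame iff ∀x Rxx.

□q → q

This is reflexivity; the standard corresponding axiom is T: □q → q.
Suppose □q→q is valid. At any x set V(q)={w : Rxw}. Then □q holds at x, so q holds at x, i.e. Rxx.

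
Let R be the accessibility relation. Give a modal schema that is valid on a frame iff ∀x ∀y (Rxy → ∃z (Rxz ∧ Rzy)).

This is density; the standard corresponding axiom is C4: □□q → □q.
Suppose □□q→□q is valid. Take Rxy and set V(q)={w : xR²w}. Then □□q at x, so □q at x, so q at y, i.e. ∃z(Rxz∧Rzy).

□□q → □q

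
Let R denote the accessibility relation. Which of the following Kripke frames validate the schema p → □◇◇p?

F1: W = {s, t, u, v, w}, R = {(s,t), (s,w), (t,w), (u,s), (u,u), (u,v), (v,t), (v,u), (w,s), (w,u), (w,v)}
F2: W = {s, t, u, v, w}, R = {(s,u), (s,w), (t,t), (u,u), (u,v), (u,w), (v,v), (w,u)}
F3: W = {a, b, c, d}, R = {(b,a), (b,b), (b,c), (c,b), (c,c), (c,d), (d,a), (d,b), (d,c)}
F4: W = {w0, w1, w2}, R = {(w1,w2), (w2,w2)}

The schema corresponds to a generalized confluence (Geach) condition: ∀x ∀z (xRz → ∃w (x = w ∧ zR²w)).
F1: ✓.
F2: fails — sRu but no w* with s=w* and uR²w*.
F3: fails — bRa but no w with b=w and aR²w.
F4: fails — w1Rw2 but no w with w1=w and w2R²w.
Valid on: F1.

F1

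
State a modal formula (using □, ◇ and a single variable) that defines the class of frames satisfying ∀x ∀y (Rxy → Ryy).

□(□r → r)

This is shift-reflexivity; the standard corresponding axiom is T□: □(□r → r).
Suppose □(□r→r) is valid. Take Rxy and set V(r)={w : Ryw}. Then at y, □r holds; since □(□r→r) at x, □r→r at y, so r at y, i.e. Ryy.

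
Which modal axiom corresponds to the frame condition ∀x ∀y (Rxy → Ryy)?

□(□q → q)

This is shift-reflexivity; the standard corresponding axiom is T□: □(□q → q).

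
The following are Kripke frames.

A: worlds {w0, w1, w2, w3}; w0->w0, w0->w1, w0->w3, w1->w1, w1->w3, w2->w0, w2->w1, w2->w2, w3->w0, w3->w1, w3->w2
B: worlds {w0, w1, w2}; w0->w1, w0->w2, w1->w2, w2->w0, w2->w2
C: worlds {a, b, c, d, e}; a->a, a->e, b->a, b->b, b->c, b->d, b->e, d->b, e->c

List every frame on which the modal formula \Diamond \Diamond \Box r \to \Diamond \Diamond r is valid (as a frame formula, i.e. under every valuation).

A, B

Frame correspondent (Sahlqvist): \forall x \forall y (x R^2 y \to \exists w (yRw \wedge x R^2 w)) — i.e. a generalized confluence (Geach) condition.
A: condition met.
B: condition met.
C: fails — aR²c but no w with cRw and aR²w.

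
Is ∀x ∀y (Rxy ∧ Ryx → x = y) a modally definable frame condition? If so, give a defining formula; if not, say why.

Not definable by any modal formula

Modal frame validity is preserved under surjective bounded morphisms.
The 6-cycle (worlds a,b,c,d,e,f with a→b→c→d→e→f→a) is antisymmetric. Sending even-indexed worlds to s and odd-indexed worlds to t is a surjective bounded morphism onto the two-world frame with s↔t, which is not antisymmetric.
So no modal formula (or set of formulas) defines exactly the antisymmetric frames.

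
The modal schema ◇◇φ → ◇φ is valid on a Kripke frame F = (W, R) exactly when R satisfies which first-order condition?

This is a form of the 4 axiom.
It corresponds to transitivity: ∀x ∀y ∀z (Rxy ∧ Ryz → Rxz).

transitivity: ∀x ∀y ∀z (Rxy ∧ Ryz → Rxz)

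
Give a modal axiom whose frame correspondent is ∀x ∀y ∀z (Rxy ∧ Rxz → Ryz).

◇p → □◇p

This is the Euclidean property; the standard corresponding axiom is 5: ◇p → □◇p.
Suppose ◇p→□◇p is valid. Take Rxy, Rxz and set V(p)={y}. Then ◇p at x, so □◇p at x, so ◇p at z, so some w with Rzw has p; w=y, i.e. Rzy. By symmetry of the argument, Ryz.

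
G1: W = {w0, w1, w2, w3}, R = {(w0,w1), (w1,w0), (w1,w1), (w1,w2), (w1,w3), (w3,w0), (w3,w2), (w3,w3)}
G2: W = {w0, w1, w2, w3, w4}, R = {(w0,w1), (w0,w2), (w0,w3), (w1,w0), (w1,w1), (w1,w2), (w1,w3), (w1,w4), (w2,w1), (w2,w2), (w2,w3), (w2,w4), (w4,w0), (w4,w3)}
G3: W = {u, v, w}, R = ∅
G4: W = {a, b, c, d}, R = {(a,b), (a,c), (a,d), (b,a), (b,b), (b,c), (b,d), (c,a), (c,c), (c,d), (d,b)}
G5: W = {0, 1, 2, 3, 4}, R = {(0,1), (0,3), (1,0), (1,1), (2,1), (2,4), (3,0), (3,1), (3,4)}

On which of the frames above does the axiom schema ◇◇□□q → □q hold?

G3, G4

This is the axiom for a generalized confluence (Geach) condition; its first-order frame correspondent is ∀x ∀y ∀z ((xR²y ∧ xRz) → ∃w (yR²w ∧ z = w)).
G1: fails — w0R²w2, w0Rw1 but no w with w2R²w and w1=w.
G2: fails — w0R²w3, w0Rw1 but no w with w3R²w and w1=w.
G3: holds.
G4: holds.
G5: fails — 0R²0, 0R3 but no w with 0R²w and 3=w.
Valid on: G3, G4.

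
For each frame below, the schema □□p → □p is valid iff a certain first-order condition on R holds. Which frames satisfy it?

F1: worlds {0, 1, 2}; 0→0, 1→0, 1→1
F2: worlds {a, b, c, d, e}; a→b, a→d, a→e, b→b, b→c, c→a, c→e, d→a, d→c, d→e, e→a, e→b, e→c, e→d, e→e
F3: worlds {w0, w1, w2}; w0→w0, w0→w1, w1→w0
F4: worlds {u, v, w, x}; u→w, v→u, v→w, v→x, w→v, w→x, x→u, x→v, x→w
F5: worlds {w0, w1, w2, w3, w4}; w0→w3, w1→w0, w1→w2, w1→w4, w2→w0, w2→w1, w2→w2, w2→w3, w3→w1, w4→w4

Frame correspondent (Sahlqvist): ∀x ∀y (Rxy → ∃z (Rxz ∧ Rzy)) — i.e. density.
F1: condition met.
F2: condition met.
F3: condition met.
F4: fails — Ruw but no z with Ruz and Rzw.
F5: fails — Rw3w1 but no z with Rw3z and Rzw1.

F1, F2, F3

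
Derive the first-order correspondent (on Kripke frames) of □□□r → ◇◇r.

∀x ∃w (xR³w ∧ xR²w)

This is a Sahlqvist (Geach-type) schema ◇^0□^3r → □^0◇^2r.
Minimal-valuation argument: fix x; take any y with xR^0y and any z with xR^0z. Set V(r) to the set of worlds R-reachable from y in exactly 3 steps. Then □^3r holds at y, so the antecedent holds at x; validity forces ◇^2r at z, giving a w with zR^2w and yR^3w.
First-order correspondent: ∀x ∃w (xR³w ∧ xR²w).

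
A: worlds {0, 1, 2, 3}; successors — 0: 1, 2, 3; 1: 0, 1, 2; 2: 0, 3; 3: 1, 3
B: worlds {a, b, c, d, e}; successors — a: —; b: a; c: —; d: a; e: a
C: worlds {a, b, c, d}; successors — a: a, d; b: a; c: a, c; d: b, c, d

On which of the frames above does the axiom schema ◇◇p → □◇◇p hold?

B

The schema corresponds to a generalized confluence (Geach) condition: ∀x ∀y ∀z ((xR²y ∧ xRz) → ∃w (y = w ∧ zR²w)).
A: fails — 0R²0, 0R2 but no w with 0=w and 2R²w.
B: holds.
C: fails — dR²b, dRb but no w with b=w and bR²w.
Valid on: B.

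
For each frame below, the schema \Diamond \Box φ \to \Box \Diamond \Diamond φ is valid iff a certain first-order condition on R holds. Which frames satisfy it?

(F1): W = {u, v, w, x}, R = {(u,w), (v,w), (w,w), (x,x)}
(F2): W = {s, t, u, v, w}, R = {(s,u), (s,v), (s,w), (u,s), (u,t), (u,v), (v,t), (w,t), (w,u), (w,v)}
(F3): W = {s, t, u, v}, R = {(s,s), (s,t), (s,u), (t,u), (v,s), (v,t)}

Frame correspondent (Sahlqvist): \forall x \forall y \forall z ((xRy \wedge xRz) \to \exists w (yRw \wedge z R^2 w)) — i.e. a generalized confluence (Geach) condition.
(F1): ✓.
(F2): fails — sRu, sRv but no w* with uRw* and vR²w*.
(F3): fails — sRs, sRt but no w with sRw and tR²w.

(F1)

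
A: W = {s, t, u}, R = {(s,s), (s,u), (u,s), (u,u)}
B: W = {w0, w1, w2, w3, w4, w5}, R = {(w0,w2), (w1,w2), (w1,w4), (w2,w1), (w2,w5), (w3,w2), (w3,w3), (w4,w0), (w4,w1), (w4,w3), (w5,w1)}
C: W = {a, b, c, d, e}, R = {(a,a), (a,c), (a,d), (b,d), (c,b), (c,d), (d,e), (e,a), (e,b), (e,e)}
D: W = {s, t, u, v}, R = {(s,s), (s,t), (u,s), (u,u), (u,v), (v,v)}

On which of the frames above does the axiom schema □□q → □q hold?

A, D

Frame correspondent (Sahlqvist): ∀x ∀y (Rxy → ∃z (Rxz ∧ Rzy)) — i.e. density.
A: ✓.
B: fails — Rw1w2 but no z with Rw1z and Rzw2.
C: fails — Rcb but no z with Rcz and Rzb.
D: ✓.
Valid on: A, D.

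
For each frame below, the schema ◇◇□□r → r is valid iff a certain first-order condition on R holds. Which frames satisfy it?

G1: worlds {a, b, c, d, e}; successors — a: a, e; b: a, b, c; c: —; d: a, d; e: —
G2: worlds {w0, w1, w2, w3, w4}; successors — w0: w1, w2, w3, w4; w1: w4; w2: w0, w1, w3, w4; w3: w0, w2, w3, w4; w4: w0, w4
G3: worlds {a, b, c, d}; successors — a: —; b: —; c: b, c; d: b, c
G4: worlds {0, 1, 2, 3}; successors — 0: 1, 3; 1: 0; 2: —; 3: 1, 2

The schema corresponds to a generalized confluence (Geach) condition: ∀x ∀y (xR²y → ∃w (yR²w ∧ x = w)).
G1: fails — aR²e but no w with eR²w and a=w.
G2: fails — w2R²w1 but no w with w1R²w and w2=w.
G3: fails — cR²b but no w with bR²w and c=w.
G4: fails — 0R²1 but no w with 1R²w and 0=w.

none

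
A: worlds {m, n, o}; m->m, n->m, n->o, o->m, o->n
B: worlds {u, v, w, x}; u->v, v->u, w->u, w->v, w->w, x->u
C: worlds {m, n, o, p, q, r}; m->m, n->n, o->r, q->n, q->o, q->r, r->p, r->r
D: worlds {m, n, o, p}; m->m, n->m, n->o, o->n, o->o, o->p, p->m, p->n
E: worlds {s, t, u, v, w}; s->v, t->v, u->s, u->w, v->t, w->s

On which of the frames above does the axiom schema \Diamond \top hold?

This is the axiom for seriality; its first-order frame correspondent is \forall x \exists y Rxy.
A: condition met.
B: condition met.
C: fails — world p has no successor.
D: condition met.
E: condition met.

A, B, D, E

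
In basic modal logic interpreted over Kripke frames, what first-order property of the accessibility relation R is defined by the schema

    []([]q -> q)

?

This schema is the T□ axiom.
Its frame correspondent is shift-reflexivity — forall x forall y (Rxy -> Ryy).

Shift-reflexivity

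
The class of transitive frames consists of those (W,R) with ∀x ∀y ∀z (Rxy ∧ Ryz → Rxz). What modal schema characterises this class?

□ψ → □□ψ

This is transitivity; the standard corresponding axiom is 4: □ψ → □□ψ.
Suppose □ψ→□□ψ is valid. Take Rxy, Ryz and set V(ψ)={w : Rxw}. Then □ψ at x, so □□ψ at x, so □ψ at y, so ψ at z, i.e. Rxz.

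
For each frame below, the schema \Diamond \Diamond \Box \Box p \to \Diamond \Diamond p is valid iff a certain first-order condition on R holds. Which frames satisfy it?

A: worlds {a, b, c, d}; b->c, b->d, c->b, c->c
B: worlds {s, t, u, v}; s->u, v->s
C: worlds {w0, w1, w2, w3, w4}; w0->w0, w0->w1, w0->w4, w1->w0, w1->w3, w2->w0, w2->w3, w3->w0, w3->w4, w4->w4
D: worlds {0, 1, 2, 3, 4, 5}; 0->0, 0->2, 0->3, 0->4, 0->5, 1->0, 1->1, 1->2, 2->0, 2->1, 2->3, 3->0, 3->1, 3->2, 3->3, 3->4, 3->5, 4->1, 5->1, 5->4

C, D

The schema corresponds to a generalized confluence (Geach) condition: \forall x \forall y (x R^2 y \to \exists w (y R^2 w \wedge x R^2 w)).
A: fails — cR²d but no w with dR²w and cR²w.
B: fails — vR²u but no w with uR²w and vR²w.
C: satisfies the condition.
D: satisfies the condition.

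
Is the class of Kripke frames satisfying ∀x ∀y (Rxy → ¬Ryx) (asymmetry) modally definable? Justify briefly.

If a class were modally definable it would be closed under surjective bounded morphisms (Goldblatt–Thomason).
The 5-cycle (worlds 0,1,2,3,4 with 0→1→2→3→4→0) is asymmetric. Mapping every world to a single reflexive point • is a surjective bounded morphism, and the reflexive point is not asymmetric (R•• but asymmetry requires ¬R••).
So the class is not modally definable.

No — not modally definable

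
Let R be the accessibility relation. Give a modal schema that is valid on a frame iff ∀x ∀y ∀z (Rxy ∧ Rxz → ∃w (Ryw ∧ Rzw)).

A defining formula is ◇□p → □◇p (the .2 axiom).
Suppose ◇□p→□◇p is valid. Take Rxy, Rxz and set V(p)={w : Ryw}. Then □p at y so ◇□p at x, so □◇p at x, so ◇p at z, giving w with Rzw and Ryw.

◇□p → □◇p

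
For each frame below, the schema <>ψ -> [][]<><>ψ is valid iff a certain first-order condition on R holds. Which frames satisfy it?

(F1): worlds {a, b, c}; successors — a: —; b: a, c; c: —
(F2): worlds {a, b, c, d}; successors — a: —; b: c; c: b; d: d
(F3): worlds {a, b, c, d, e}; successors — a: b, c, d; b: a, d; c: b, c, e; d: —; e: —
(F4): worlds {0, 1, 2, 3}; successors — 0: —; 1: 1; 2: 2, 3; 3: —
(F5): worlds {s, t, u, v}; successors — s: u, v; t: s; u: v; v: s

(F1)

This is the axiom for a generalized confluence (Geach) condition; its first-order frame correspondent is forall x forall y forall z ((xRy & x R^2 z) -> exists w (y = w & z R^2 w)).
(F1): ✓.
(F2): fails — bRc, bR²b but no w with c=w and bR²w.
(F3): fails — aRb, aR²d but no w with b=w and dR²w.
(F4): fails — 2R2, 2R²3 but no w with 2=w and 3R²w.
(F5): fails — sRu, sR²s but no w with u=w and sR²w.
Valid on: (F1).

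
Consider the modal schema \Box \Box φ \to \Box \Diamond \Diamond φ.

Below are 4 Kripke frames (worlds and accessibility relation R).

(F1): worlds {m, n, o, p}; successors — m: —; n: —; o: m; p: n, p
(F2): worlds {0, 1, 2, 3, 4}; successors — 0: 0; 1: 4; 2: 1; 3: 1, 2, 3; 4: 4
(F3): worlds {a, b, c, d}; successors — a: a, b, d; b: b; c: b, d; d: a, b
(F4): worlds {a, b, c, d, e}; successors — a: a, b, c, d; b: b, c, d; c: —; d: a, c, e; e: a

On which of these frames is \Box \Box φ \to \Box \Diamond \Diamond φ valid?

This is the axiom for a generalized confluence (Geach) condition; its first-order frame correspondent is \forall x \forall z (xRz \to \exists w (x R^2 w \wedge z R^2 w)).
(F1): fails — oRm but no w with oR²w and mR²w.
(F2): ✓.
(F3): ✓.
(F4): fails — aRc but no w with aR²w and cR²w.

(F2), (F3)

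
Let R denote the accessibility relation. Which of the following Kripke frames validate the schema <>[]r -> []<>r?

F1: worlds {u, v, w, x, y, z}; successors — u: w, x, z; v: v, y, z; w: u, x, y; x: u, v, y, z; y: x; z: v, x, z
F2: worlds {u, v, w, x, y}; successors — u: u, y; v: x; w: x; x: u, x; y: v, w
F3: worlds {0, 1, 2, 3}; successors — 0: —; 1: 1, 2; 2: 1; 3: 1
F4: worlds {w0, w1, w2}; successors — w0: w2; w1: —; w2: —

The schema corresponds to convergence: forall x forall y forall z (Rxy & Rxz -> exists w (Ryw & Rzw)).
F1: fails — Rvv and Rvy but v and y have no common successor.
F2: fails — Ruu and Ruy but u and y have no common successor.
F3: holds.
F4: fails — Rw0w2 and Rw0w2 but w2 and w2 have no common successor.
Valid on: F3.

F3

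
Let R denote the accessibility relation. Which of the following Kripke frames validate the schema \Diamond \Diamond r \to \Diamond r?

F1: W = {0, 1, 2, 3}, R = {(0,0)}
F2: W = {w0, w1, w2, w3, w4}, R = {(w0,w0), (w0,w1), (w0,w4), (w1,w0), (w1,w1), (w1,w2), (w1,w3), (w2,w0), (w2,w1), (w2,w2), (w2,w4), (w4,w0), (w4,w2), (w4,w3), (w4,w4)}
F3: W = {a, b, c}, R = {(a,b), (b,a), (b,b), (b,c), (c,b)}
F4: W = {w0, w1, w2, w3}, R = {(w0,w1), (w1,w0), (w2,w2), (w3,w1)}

F1

This is the axiom for transitivity; its first-order frame correspondent is \forall x \forall y \forall z (Rxy \wedge Ryz \to Rxz).
F1: ✓.
F2: fails — Rw1w0 and Rw0w4 but not Rw1w4.
F3: fails — Rab and Rbc but not Rac.
F4: fails — Rw0w1 and Rw1w0 but not Rw0w0.
Valid on: F1.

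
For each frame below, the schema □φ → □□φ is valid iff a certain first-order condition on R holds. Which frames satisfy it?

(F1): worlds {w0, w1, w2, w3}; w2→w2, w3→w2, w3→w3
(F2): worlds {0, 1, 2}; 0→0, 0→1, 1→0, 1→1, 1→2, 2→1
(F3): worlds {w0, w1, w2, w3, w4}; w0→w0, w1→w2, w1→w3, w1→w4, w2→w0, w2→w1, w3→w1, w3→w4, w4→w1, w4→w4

(F1)

This is the axiom for transitivity; its first-order frame correspondent is ∀x ∀y ∀z (Rxy ∧ Ryz → Rxz).
(F1): ✓.
(F2): fails — R01 and R12 but not R02.
(F3): fails — Rw1w2 and Rw2w1 but not Rw1w1.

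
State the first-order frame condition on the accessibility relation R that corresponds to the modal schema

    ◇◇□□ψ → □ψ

∀x ∀y ∀z ((xR²y ∧ xRz) → ∃w (yR²w ∧ z = w))

This is a Sahlqvist (Geach-type) schema ◇^2□^2ψ → □^1◇^0ψ.
Minimal-valuation argument: fix x; take any y with xR^2y and any z with xR^1z. Set V(ψ) to the set of worlds R-reachable from y in exactly 2 steps. Then □^2ψ holds at y, so the antecedent holds at x; validity forces ◇^0ψ at z, giving a w with zR^0w and yR^2w.
First-order correspondent: ∀x ∀y ∀z ((xR²y ∧ xRz) → ∃w (yR²w ∧ z = w)).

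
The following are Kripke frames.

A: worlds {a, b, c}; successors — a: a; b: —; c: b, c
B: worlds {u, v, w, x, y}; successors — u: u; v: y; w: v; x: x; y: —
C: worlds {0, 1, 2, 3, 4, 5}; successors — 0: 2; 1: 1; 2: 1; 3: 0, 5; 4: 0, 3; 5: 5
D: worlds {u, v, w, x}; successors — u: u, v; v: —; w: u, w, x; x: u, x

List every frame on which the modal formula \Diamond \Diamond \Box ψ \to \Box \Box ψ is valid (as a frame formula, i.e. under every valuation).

none

The schema corresponds to a generalized confluence (Geach) condition: \forall x \forall y \forall z ((x R^2 y \wedge x R^2 z) \to \exists w (yRw \wedge z = w)).
A: fails — cR²b, cR²b but no w with bRw and b=w.
B: fails — wR²y, wR²y but no t with yRt and y=t.
C: fails — 3R²2, 3R²2 but no w with 2Rw and 2=w.
D: fails — uR²v, uR²u but no t with vRt and u=t.
Valid on no frame.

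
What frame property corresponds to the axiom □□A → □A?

This is the C4 axiom.
It corresponds to density: ∀x ∀y (Rxy → ∃z (Rxz ∧ Rzy)).

Density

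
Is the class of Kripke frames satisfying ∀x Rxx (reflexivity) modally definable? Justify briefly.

Yes, by □q → q

This is a Sahlqvist condition; the T axiom □q → q defines it.
Suppose □q→q is valid. At any x set V(q)={w : Rxw}. Then □q holds at x, so q holds at x, i.e. Rxx.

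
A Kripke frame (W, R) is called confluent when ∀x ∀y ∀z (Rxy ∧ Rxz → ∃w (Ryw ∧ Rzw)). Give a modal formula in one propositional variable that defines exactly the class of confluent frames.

◇□q → □◇q

This is convergence; the standard corresponding axiom is .2: ◇□q → □◇q.
Suppose ◇□q→□◇q is valid. Take Rxy, Rxz and set V(q)={w : Ryw}. Then □q at y so ◇□q at x, so □◇q at x, so ◇q at z, giving w with Rzw and Ryw.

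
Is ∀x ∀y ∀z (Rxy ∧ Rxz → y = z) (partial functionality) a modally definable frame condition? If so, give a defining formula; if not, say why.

Definable; ◇r → □r defines it

Yes: it is partial functionality, defined by the CD schema ◇r → □r.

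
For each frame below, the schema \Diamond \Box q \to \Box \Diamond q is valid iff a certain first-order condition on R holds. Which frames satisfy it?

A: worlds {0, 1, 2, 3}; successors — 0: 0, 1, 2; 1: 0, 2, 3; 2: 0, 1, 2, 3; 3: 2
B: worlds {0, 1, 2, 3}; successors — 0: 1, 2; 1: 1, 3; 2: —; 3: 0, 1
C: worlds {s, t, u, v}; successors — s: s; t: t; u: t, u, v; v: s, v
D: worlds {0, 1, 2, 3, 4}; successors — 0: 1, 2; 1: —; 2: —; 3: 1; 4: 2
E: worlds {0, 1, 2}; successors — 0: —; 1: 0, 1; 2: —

This is the axiom for convergence; its first-order frame correspondent is \forall x \forall y \forall z (Rxy \wedge Rxz \to \exists w (Ryw \wedge Rzw)).
A: satisfies the condition.
B: fails — R02 and R02 but 2 and 2 have no common successor.
C: fails — Ruv and Rut but v and t have no common successor.
D: fails — R01 and R01 but 1 and 1 have no common successor.
E: fails — R10 and R10 but 0 and 0 have no common successor.

A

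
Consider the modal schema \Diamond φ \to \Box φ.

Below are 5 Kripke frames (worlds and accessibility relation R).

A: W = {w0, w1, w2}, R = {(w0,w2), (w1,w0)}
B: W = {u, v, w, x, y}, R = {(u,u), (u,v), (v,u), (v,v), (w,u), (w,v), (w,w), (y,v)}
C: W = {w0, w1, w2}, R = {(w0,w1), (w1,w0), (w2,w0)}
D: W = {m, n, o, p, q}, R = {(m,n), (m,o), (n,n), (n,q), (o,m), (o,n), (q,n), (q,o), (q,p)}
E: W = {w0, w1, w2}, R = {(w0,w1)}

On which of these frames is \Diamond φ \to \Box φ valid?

Frame correspondent (Sahlqvist): \forall x \forall y \forall z (Rxy \wedge Rxz \to y = z) — i.e. partial functionality.
A: satisfies the condition.
B: fails — u sees both u and v.
C: satisfies the condition.
D: fails — m sees both n and o.
E: satisfies the condition.

A, C, E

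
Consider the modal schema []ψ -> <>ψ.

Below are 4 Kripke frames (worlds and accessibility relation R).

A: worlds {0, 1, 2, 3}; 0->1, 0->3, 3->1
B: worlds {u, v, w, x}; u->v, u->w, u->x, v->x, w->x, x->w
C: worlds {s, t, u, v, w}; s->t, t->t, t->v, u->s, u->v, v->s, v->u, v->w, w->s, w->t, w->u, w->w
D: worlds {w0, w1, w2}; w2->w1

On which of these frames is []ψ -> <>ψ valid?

B, C

The schema corresponds to seriality: forall x exists y Rxy.
A: fails — world 1 has no successor.
B: holds.
C: holds.
D: fails — world w0 has no successor.
Valid on: B, C.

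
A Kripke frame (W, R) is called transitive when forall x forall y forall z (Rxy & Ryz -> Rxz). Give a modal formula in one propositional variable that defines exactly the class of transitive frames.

A defining formula is □s → □□s (the 4 axiom).
Suppose □s→□□s is valid. Take Rxy, Ryz and set V(s)={w : Rxw}. Then □s at x, so □□s at x, so □s at y, so s at z, i.e. Rxz.

□s → □□s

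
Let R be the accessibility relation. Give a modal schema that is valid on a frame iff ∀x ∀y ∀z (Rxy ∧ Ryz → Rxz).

□p → □□p

A defining formula is □p → □□p (the 4 axiom).
Suppose □p→□□p is valid. Take Rxy, Ryz and set V(p)={w : Rxw}. Then □p at x, so □□p at x, so □p at y, so p at z, i.e. Rxz.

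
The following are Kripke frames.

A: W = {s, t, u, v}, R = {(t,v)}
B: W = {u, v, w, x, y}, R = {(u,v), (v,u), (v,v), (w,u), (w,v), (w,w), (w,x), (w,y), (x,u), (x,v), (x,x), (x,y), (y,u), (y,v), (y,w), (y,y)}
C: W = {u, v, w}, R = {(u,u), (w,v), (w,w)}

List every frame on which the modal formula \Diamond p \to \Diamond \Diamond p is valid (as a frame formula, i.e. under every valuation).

B, C

Frame correspondent (Sahlqvist): \forall x \forall y (xRy \to \exists w (y = w \wedge x R^2 w)) — i.e. a generalized confluence (Geach) condition.
A: fails — tRv but no w with v=w and tR²w.
B: ✓.
C: ✓.
Valid on: B, C.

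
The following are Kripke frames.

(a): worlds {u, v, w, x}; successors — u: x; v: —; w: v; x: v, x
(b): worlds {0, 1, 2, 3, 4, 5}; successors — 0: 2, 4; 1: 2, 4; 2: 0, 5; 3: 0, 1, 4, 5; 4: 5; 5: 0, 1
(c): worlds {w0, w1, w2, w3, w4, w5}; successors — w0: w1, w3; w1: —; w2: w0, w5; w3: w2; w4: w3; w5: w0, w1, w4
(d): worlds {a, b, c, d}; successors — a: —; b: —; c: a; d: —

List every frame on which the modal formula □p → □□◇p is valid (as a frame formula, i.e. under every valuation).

The schema corresponds to a generalized confluence (Geach) condition: ∀x ∀z (xR²z → ∃w (xRw ∧ zRw)).
(a): fails — uR²v but no t with uRt and vRt.
(b): fails — 0R²5 but no w with 0Rw and 5Rw.
(c): fails — w0R²w2 but no w with w0Rw and w2Rw.
(d): condition met.

(d)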